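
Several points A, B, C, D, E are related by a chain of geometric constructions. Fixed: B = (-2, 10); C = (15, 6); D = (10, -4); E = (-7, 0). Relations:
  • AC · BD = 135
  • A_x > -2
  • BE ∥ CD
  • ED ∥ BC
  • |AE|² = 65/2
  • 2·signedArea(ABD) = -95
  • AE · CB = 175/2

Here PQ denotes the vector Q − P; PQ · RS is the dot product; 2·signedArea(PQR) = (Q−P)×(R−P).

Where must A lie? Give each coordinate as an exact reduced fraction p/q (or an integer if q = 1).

A = (-3/2, 3/2)

1. A_x = -3/2  [AC · BD = 135 ∩ AE · CB = 175/2]
2. A_y = 3/2  [AC · BD = 135 ∩ AE · CB = 175/2]
   → A = (-3/2, 3/2)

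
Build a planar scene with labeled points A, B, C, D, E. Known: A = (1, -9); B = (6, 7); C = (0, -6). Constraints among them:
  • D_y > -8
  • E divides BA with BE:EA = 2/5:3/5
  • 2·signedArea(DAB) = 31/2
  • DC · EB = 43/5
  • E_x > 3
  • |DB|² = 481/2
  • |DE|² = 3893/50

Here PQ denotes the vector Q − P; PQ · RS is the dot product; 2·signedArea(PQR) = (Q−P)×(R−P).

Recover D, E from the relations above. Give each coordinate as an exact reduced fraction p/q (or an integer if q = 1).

D = (1/2, -15/2)
E = (4, 3/5)

1. E_x = 4  [E divides BA with BE:EA = 2/5:3/5]
2. E_y = 3/5  [E divides BA with BE:EA = 2/5:3/5]
   → E = (4, 3/5)
3. D_x = 1/2  [2·signedArea(DAB) = 31/2 ∩ DC · EB = 43/5]
4. D_y = -15/2  [2·signedArea(DAB) = 31/2 ∩ DC · EB = 43/5]
   → D = (1/2, -15/2)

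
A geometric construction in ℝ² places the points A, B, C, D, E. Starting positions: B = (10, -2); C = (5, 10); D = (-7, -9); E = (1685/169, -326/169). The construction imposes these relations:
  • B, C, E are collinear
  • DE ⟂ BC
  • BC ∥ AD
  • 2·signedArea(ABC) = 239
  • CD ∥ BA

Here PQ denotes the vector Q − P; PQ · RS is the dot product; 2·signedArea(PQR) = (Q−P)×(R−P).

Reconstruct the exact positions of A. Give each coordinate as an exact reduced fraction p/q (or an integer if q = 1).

1. A_x = -2  [BC ∥ AD ∩ CD ∥ BA]
2. A_y = -21  [BC ∥ AD ∩ CD ∥ BA]
   → A = (-2, -21)

A = (-2, -21)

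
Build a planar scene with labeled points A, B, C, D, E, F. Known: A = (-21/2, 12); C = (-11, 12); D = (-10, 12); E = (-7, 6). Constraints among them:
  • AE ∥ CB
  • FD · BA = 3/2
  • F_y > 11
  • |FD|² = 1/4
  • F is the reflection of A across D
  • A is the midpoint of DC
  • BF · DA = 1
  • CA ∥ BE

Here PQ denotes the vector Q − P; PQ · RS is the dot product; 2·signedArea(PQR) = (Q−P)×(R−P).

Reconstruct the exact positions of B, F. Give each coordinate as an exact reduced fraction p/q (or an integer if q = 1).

B = (-15/2, 6)
F = (-19/2, 12)

1. B_x = -15/2  [CA ∥ BE ∩ AE ∥ CB]
2. B_y = 6  [CA ∥ BE ∩ AE ∥ CB]
   → B = (-15/2, 6)
3. F_x = -19/2  [F is the reflection of A across D]
4. F_y = 12  [F is the reflection of A across D]
   → F = (-19/2, 12)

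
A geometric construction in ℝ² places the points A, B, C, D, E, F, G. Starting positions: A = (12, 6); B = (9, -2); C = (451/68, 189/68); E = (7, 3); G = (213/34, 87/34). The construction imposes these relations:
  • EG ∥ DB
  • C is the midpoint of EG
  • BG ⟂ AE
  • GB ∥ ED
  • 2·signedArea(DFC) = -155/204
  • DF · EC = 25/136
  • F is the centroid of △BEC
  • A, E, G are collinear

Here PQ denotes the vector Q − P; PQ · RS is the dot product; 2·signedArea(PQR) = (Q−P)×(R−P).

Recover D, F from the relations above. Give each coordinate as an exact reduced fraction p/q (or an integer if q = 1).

1. D_x = 331/34  [EG ∥ DB ∩ GB ∥ ED]
2. D_y = -53/34  [EG ∥ DB ∩ GB ∥ ED]
   → D = (331/34, -53/34)
3. F_x = 513/68  [F is the centroid of △BEC]
4. F_y = 257/204  [F is the centroid of △BEC]
   → F = (513/68, 257/204)

D = (331/34, -53/34)
F = (513/68, 257/204)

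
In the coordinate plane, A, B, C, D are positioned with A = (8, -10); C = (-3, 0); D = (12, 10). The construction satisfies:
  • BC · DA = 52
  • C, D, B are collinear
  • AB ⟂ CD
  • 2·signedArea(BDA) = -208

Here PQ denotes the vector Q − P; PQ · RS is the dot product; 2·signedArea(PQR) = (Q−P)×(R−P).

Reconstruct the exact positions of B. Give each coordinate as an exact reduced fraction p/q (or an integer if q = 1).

B = (0, 2)

1. B_x = 0  [C, D, B are collinear ∩ AB ⟂ CD]
2. B_y = 2  [C, D, B are collinear ∩ AB ⟂ CD]
   → B = (0, 2)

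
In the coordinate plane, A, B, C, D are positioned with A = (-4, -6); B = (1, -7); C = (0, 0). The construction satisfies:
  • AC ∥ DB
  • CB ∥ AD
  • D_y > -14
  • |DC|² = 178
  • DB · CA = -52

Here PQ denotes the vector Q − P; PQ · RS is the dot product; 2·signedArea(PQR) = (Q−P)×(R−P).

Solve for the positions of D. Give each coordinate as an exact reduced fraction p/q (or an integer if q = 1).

D = (-3, -13)

1. D_x = -3  [AC ∥ DB ∩ CB ∥ AD]
2. D_y = -13  [AC ∥ DB ∩ CB ∥ AD]
   → D = (-3, -13)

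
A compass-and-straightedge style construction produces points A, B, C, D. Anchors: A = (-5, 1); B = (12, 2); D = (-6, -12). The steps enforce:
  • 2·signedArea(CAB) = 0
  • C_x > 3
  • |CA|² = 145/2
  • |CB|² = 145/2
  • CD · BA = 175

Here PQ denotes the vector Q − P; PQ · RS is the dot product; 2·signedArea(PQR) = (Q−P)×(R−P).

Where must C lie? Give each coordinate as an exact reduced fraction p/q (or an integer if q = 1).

1. C_x = 7/2  [2·signedArea(CAB) = 0 ∩ CD · BA = 175]
2. C_y = 3/2  [2·signedArea(CAB) = 0 ∩ CD · BA = 175]
   → C = (7/2, 3/2)

C = (7/2, 3/2)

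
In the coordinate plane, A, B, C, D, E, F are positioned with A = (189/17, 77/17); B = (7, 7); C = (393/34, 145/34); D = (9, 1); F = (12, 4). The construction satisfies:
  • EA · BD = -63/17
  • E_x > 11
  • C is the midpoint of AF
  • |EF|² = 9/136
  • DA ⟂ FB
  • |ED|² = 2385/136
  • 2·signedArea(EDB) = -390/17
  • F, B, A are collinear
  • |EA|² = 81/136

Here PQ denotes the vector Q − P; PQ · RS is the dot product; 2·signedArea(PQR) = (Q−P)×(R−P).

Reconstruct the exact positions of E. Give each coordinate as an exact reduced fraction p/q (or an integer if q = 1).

E = (801/68, 281/68)

1. E_x = 801/68  [2·signedArea(EDB) = -390/17 ∩ EA · BD = -63/17]
2. E_y = 281/68  [2·signedArea(EDB) = -390/17 ∩ EA · BD = -63/17]
   → E = (801/68, 281/68)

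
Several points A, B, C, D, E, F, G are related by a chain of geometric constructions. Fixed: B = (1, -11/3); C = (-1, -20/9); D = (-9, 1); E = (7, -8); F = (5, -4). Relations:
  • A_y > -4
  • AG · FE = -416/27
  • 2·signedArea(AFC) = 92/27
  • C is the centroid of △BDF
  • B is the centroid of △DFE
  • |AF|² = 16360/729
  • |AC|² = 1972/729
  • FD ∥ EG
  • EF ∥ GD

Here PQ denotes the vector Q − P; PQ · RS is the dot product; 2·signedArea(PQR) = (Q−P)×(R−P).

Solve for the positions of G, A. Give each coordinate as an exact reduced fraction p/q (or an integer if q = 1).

1. G_x = -7  [EF ∥ GD ∩ FD ∥ EG]
2. G_y = -3  [EF ∥ GD ∩ FD ∥ EG]
   → G = (-7, -3)
3. A_x = 1/3  [2·signedArea(AFC) = 92/27 ∩ AG · FE = -416/27]
4. A_y = -86/27  [2·signedArea(AFC) = 92/27 ∩ AG · FE = -416/27]
   → A = (1/3, -86/27)

A = (1/3, -86/27)
G = (-7, -3)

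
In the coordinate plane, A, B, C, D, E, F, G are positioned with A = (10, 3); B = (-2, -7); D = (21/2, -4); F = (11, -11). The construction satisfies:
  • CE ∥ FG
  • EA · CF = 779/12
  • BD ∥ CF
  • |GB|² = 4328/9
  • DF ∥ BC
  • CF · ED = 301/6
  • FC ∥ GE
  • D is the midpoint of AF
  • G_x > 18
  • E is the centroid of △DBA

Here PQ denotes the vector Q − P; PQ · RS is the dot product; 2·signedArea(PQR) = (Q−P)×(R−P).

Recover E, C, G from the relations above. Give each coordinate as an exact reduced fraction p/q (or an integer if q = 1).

C = (-3/2, -14)
E = (37/6, -8/3)
G = (56/3, 1/3)

1. E_x = 37/6  [E is the centroid of △DBA]
2. E_y = -8/3  [E is the centroid of △DBA]
   → E = (37/6, -8/3)
3. C_x = -3/2  [BD ∥ CF ∩ DF ∥ BC]
4. C_y = -14  [BD ∥ CF ∩ DF ∥ BC]
   → C = (-3/2, -14)
5. G_x = 56/3  [FC ∥ GE ∩ CE ∥ FG]
6. G_y = 1/3  [FC ∥ GE ∩ CE ∥ FG]
   → G = (56/3, 1/3)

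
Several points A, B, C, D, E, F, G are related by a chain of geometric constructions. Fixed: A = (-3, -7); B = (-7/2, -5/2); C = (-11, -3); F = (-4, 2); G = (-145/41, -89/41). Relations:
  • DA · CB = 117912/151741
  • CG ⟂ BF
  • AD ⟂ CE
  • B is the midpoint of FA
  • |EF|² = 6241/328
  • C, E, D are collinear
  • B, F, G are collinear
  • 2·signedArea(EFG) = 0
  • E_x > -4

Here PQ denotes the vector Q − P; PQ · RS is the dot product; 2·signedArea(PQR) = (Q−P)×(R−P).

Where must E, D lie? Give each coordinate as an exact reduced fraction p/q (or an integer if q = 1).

D = (-518225/151741, -352981/151741)
E = (-577/164, -383/164)

1. E_x = -577/164  [line 171/41·x + 19/41·y + 646/41 = 0 ∩ |EF|² = 6241/328]
2. E_y = -383/164  [line 171/41·x + 19/41·y + 646/41 = 0 ∩ |EF|² = 6241/328]
   → E = (-577/164, -383/164)
3. D_x = -518225/151741  [C, E, D are collinear ∩ AD ⟂ CE]
4. D_y = -352981/151741  [C, E, D are collinear ∩ AD ⟂ CE]
   → D = (-518225/151741, -352981/151741)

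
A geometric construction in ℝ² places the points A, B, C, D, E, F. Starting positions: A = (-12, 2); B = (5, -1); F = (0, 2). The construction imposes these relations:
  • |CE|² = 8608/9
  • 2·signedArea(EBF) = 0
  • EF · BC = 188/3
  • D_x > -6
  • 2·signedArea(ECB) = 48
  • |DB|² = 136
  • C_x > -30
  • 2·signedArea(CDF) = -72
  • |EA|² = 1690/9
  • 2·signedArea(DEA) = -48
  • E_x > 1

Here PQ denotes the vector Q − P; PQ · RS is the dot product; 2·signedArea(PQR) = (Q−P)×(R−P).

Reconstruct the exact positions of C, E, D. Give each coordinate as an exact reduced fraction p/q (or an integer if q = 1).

1. E_x = 5/3  [line -3·x + -5·y + 10 = 0 ∩ |EA|² = 1690/9]
2. E_y = 1  [line -3·x + -5·y + 10 = 0 ∩ |EA|² = 1690/9]
   → E = (5/3, 1)
3. C_x = -29  [EF · BC = 188/3 ∩ 2·signedArea(ECB) = 48]
4. C_y = 5  [EF · BC = 188/3 ∩ 2·signedArea(ECB) = 48]
   → C = (-29, 5)
5. D_x = -5  [2·signedArea(CDF) = -72 ∩ 2·signedArea(DEA) = -48]
6. D_y = 5  [2·signedArea(CDF) = -72 ∩ 2·signedArea(DEA) = -48]
   → D = (-5, 5)

C = (-29, 5)
D = (-5, 5)
E = (5/3, 1)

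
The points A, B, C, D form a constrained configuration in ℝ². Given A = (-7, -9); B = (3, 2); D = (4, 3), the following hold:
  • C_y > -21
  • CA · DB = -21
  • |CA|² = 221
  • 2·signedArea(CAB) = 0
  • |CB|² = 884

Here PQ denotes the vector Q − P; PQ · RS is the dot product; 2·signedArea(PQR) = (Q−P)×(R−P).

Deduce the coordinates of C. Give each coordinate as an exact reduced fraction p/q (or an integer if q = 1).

1. C_x = -17  [2·signedArea(CAB) = 0 ∩ CA · DB = -21]
2. C_y = -20  [2·signedArea(CAB) = 0 ∩ CA · DB = -21]
   → C = (-17, -20)

C = (-17, -20)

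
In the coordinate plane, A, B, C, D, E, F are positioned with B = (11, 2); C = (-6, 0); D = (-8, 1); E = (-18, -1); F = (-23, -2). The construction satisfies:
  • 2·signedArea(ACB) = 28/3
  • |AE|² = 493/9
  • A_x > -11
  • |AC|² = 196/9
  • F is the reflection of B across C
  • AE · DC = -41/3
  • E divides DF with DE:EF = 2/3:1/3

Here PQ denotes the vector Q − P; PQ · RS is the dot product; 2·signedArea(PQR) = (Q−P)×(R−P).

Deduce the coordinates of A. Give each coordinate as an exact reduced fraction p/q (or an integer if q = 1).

1. A_x = -32/3  [2·signedArea(ACB) = 28/3 ∩ AE · DC = -41/3]
2. A_y = 0  [2·signedArea(ACB) = 28/3 ∩ AE · DC = -41/3]
   → A = (-32/3, 0)

A = (-32/3, 0)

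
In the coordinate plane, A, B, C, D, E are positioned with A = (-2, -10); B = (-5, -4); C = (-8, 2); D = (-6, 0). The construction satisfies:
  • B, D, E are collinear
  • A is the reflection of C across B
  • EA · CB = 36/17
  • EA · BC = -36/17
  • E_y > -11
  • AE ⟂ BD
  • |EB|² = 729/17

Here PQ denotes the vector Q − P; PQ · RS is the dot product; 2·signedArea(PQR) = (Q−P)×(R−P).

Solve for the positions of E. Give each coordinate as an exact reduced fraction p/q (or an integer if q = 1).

E = (-58/17, -176/17)

1. E_x = -58/17  [B, D, E are collinear ∩ AE ⟂ BD]
2. E_y = -176/17  [B, D, E are collinear ∩ AE ⟂ BD]
   → E = (-58/17, -176/17)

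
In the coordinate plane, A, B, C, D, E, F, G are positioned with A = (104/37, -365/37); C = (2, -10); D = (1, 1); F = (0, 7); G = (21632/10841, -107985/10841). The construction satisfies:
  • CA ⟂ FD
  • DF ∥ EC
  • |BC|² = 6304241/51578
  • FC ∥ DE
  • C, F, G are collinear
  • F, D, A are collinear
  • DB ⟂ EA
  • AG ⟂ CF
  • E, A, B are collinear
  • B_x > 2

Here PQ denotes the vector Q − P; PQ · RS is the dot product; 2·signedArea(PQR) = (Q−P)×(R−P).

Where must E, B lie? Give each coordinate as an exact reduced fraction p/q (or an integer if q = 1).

B = (127623/51578, 53923/51578)
E = (3, -16)

1. E_x = 3  [DF ∥ EC ∩ FC ∥ DE]
2. E_y = -16  [DF ∥ EC ∩ FC ∥ DE]
   → E = (3, -16)
3. B_x = 127623/51578  [E, A, B are collinear ∩ DB ⟂ EA]
4. B_y = 53923/51578  [E, A, B are collinear ∩ DB ⟂ EA]
   → B = (127623/51578, 53923/51578)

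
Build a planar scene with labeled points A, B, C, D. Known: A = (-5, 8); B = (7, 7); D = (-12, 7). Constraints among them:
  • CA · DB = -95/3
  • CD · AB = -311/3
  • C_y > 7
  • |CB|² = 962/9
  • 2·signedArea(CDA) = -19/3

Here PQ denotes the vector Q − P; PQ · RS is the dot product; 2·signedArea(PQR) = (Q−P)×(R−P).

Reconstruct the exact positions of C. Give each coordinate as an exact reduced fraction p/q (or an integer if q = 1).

C = (-10/3, 22/3)

1. C_x = -10/3  [CD · AB = -311/3 ∩ 2·signedArea(CDA) = -19/3]
2. C_y = 22/3  [CD · AB = -311/3 ∩ 2·signedArea(CDA) = -19/3]
   → C = (-10/3, 22/3)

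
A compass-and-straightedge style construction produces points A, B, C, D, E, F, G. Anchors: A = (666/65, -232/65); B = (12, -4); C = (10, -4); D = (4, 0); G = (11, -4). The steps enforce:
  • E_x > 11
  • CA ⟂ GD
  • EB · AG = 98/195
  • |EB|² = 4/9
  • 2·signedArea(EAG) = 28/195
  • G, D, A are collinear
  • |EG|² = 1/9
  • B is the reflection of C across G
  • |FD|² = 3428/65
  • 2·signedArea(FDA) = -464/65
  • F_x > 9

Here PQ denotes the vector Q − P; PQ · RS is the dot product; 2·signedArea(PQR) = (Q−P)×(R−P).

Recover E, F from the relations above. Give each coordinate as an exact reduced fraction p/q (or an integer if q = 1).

E = (34/3, -4)
F = (634/65, -288/65)

1. E_x = 34/3  [2·signedArea(EAG) = 28/195 ∩ EB · AG = 98/195]
2. E_y = -4  [2·signedArea(EAG) = 28/195 ∩ EB · AG = 98/195]
   → E = (34/3, -4)
3. F_x = 634/65  [line 232/65·x + 406/65·y + -464/65 = 0 ∩ |FD|² = 3428/65]
4. F_y = -288/65  [line 232/65·x + 406/65·y + -464/65 = 0 ∩ |FD|² = 3428/65]
   → F = (634/65, -288/65)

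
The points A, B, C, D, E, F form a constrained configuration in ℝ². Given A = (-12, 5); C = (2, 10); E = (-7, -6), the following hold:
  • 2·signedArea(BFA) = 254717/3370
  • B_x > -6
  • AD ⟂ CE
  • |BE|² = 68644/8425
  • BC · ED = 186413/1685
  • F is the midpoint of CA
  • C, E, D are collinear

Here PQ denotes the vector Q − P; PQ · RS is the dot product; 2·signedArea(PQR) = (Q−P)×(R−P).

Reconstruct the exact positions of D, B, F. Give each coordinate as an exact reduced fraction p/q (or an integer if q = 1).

B = (-9437/1685, -5918/1685)
D = (-1180/337, 74/337)
F = (-5, 15/2)

1. D_x = -1180/337  [C, E, D are collinear ∩ AD ⟂ CE]
2. D_y = 74/337  [C, E, D are collinear ∩ AD ⟂ CE]
   → D = (-1180/337, 74/337)
3. B_x = -9437/1685  [line -1179/337·x + -2096/337·y + -69823/1685 = 0 ∩ |BE|² = 68644/8425]
4. B_y = -5918/1685  [line -1179/337·x + -2096/337·y + -69823/1685 = 0 ∩ |BE|² = 68644/8425]
   → B = (-9437/1685, -5918/1685)
5. F_x = -5  [F is the midpoint of CA]
6. F_y = 15/2  [F is the midpoint of CA]
   → F = (-5, 15/2)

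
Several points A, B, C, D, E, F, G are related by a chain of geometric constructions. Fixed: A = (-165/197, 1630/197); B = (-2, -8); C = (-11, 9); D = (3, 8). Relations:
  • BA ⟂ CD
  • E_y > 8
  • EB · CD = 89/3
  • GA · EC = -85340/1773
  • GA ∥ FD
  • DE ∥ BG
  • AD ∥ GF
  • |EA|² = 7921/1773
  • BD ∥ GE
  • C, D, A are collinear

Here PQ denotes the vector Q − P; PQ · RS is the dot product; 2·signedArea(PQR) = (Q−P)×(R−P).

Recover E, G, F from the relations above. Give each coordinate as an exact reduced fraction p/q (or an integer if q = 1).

1. E_x = -1741/591  [line -14·x + 1·y + -149/3 = 0 ∩ |EA|² = 7921/1773]
2. E_y = 4979/591  [line -14·x + 1·y + -149/3 = 0 ∩ |EA|² = 7921/1773]
   → E = (-1741/591, 4979/591)
3. G_x = -4696/591  [BD ∥ GE ∩ DE ∥ BG]
4. G_y = -4477/591  [BD ∥ GE ∩ DE ∥ BG]
   → G = (-4696/591, -4477/591)
5. F_x = -2428/591  [GA ∥ FD ∩ AD ∥ GF]
6. F_y = -4639/591  [GA ∥ FD ∩ AD ∥ GF]
   → F = (-2428/591, -4639/591)

E = (-1741/591, 4979/591)
F = (-2428/591, -4639/591)
G = (-4696/591, -4477/591)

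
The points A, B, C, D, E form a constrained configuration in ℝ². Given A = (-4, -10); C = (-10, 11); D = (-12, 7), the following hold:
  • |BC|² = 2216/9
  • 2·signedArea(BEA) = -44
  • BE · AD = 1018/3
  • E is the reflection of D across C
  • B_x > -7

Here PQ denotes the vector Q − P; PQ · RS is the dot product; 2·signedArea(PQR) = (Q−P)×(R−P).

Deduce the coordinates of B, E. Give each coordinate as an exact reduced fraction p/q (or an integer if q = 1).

B = (-20/3, -13/3)
E = (-8, 15)

1. E_x = -8  [E is the reflection of D across C]
2. E_y = 15  [E is the reflection of D across C]
   → E = (-8, 15)
3. B_x = -20/3  [2·signedArea(BEA) = -44 ∩ BE · AD = 1018/3]
4. B_y = -13/3  [2·signedArea(BEA) = -44 ∩ BE · AD = 1018/3]
   → B = (-20/3, -13/3)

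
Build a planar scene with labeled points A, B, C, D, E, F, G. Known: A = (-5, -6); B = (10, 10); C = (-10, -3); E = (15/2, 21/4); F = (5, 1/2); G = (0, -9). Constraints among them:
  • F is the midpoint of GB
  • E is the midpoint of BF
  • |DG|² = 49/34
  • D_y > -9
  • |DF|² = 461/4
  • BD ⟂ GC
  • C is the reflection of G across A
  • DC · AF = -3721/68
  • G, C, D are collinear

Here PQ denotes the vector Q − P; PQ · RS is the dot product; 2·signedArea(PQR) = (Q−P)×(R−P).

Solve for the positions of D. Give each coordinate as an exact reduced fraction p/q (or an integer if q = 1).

D = (-35/34, -285/34)

1. D_x = -35/34  [G, C, D are collinear ∩ BD ⟂ GC]
2. D_y = -285/34  [G, C, D are collinear ∩ BD ⟂ GC]
   → D = (-35/34, -285/34)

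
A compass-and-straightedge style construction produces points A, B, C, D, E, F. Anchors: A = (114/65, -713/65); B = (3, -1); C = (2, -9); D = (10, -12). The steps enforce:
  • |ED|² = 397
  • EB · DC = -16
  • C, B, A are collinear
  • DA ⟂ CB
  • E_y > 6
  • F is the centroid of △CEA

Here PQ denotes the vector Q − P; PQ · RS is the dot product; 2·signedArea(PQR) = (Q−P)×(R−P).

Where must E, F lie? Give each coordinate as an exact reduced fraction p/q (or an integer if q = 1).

1. E_x = 4  [line 8·x + -3·y + -11 = 0 ∩ |ED|² = 397]
2. E_y = 7  [line 8·x + -3·y + -11 = 0 ∩ |ED|² = 397]
   → E = (4, 7)
3. F_x = 168/65  [F is the centroid of △CEA]
4. F_y = -281/65  [F is the centroid of △CEA]
   → F = (168/65, -281/65)

E = (4, 7)
F = (168/65, -281/65)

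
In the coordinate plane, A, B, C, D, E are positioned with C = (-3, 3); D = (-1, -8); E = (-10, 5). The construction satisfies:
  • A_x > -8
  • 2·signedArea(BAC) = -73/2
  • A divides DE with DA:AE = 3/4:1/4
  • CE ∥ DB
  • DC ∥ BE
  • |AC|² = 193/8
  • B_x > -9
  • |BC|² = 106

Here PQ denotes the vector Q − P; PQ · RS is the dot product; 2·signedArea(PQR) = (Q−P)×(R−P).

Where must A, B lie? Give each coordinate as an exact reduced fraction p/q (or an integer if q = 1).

A = (-31/4, 7/4)
B = (-8, -6)

1. A_x = -31/4  [A divides DE with DA:AE = 3/4:1/4]
2. A_y = 7/4  [A divides DE with DA:AE = 3/4:1/4]
   → A = (-31/4, 7/4)
3. B_x = -8  [DC ∥ BE ∩ CE ∥ DB]
4. B_y = -6  [DC ∥ BE ∩ CE ∥ DB]
   → B = (-8, -6)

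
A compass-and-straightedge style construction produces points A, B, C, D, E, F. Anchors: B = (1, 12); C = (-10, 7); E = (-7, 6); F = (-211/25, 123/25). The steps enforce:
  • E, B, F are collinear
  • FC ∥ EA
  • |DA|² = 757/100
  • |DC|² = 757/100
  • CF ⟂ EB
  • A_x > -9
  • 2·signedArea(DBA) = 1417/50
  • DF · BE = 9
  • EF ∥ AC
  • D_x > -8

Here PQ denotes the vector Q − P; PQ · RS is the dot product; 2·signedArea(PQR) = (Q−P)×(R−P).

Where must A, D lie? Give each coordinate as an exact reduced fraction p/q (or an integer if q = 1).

A = (-214/25, 202/25)
D = (-193/25, 273/50)

1. A_x = -214/25  [EF ∥ AC ∩ FC ∥ EA]
2. A_y = 202/25  [EF ∥ AC ∩ FC ∥ EA]
   → A = (-214/25, 202/25)
3. D_x = -193/25  [2·signedArea(DBA) = 1417/50 ∩ DF · BE = 9]
4. D_y = 273/50  [2·signedArea(DBA) = 1417/50 ∩ DF · BE = 9]
   → D = (-193/25, 273/50)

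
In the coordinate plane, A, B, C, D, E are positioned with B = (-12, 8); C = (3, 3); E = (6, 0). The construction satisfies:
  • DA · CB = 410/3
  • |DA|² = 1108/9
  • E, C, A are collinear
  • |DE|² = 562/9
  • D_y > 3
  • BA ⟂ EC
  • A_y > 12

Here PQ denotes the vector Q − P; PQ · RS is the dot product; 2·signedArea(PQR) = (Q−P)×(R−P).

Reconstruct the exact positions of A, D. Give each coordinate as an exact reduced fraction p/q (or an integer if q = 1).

1. A_x = -7  [E, C, A are collinear ∩ BA ⟂ EC]
2. A_y = 13  [E, C, A are collinear ∩ BA ⟂ EC]
   → A = (-7, 13)
3. D_x = -1  [line 15·x + -5·y + 100/3 = 0 ∩ |DE|² = 562/9]
4. D_y = 11/3  [line 15·x + -5·y + 100/3 = 0 ∩ |DE|² = 562/9]
   → D = (-1, 11/3)

A = (-7, 13)
D = (-1, 11/3)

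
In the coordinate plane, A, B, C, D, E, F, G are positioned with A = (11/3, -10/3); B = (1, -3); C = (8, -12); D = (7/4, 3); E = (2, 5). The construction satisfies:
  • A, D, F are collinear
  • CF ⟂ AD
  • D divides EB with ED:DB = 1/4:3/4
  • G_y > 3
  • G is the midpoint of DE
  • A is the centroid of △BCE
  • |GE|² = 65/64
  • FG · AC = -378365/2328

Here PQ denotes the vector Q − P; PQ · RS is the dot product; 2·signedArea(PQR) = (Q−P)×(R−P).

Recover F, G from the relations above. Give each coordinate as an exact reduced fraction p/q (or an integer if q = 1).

F = (624/97, -1210/97)
G = (15/8, 4)

1. F_x = 624/97  [A, D, F are collinear ∩ CF ⟂ AD]
2. F_y = -1210/97  [A, D, F are collinear ∩ CF ⟂ AD]
   → F = (624/97, -1210/97)
3. G_x = 15/8  [G is the midpoint of DE]
4. G_y = 4  [G is the midpoint of DE]
   → G = (15/8, 4)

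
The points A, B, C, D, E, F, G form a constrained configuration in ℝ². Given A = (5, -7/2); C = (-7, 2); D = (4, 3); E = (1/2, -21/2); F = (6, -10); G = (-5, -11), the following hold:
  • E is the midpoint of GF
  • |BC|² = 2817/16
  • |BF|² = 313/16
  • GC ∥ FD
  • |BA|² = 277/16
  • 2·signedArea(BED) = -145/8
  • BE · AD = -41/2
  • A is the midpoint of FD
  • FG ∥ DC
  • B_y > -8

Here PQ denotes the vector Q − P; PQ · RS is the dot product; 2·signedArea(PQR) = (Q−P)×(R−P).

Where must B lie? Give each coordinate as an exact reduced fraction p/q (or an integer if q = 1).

B = (11/4, -7)

1. B_x = 11/4  [2·signedArea(BED) = -145/8 ∩ BE · AD = -41/2]
2. B_y = -7  [2·signedArea(BED) = -145/8 ∩ BE · AD = -41/2]
   → B = (11/4, -7)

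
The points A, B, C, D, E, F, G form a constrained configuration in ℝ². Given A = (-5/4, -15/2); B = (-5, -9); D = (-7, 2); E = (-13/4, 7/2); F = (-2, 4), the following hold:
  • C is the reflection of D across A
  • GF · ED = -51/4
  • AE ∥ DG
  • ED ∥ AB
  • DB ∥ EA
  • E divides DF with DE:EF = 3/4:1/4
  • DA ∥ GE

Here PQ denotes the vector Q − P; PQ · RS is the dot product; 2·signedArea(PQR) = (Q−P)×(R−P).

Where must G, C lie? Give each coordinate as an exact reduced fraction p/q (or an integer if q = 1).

1. G_x = -9  [DA ∥ GE ∩ AE ∥ DG]
2. G_y = 13  [DA ∥ GE ∩ AE ∥ DG]
   → G = (-9, 13)
3. C_x = 9/2  [C is the reflection of D across A]
4. C_y = -17  [C is the reflection of D across A]
   → C = (9/2, -17)

C = (9/2, -17)
G = (-9, 13)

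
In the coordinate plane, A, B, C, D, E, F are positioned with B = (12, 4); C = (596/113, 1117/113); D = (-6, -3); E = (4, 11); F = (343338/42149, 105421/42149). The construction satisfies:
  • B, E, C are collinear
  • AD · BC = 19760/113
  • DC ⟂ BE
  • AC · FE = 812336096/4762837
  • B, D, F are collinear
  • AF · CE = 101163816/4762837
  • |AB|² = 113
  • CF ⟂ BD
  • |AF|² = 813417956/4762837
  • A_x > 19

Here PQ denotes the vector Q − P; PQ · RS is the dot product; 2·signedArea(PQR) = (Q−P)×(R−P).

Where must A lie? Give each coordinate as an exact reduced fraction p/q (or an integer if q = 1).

A = (20, -3)

1. A_x = 20  [AC · FE = 812336096/4762837 ∩ AF · CE = 101163816/4762837]
2. A_y = -3  [AC · FE = 812336096/4762837 ∩ AF · CE = 101163816/4762837]
   → A = (20, -3)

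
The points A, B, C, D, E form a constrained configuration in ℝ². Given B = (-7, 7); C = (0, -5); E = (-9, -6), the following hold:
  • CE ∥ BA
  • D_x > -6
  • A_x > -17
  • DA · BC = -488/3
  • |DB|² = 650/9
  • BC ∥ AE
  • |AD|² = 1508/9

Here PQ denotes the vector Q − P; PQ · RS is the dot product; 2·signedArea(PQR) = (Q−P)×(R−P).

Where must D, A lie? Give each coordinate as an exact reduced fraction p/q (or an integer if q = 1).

A = (-16, 6)
D = (-16/3, -4/3)

1. A_x = -16  [BC ∥ AE ∩ CE ∥ BA]
2. A_y = 6  [BC ∥ AE ∩ CE ∥ BA]
   → A = (-16, 6)
3. D_x = -16/3  [line -7·x + 12·y + -64/3 = 0 ∩ |AD|² = 1508/9]
4. D_y = -4/3  [line -7·x + 12·y + -64/3 = 0 ∩ |AD|² = 1508/9]
   → D = (-16/3, -4/3)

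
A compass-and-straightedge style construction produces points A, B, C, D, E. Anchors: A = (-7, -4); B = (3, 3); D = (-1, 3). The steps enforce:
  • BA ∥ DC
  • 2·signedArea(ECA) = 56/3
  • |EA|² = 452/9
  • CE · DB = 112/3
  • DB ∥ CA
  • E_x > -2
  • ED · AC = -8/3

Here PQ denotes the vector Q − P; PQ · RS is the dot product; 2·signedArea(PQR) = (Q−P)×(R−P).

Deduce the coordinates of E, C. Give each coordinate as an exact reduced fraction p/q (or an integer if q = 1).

C = (-11, -4)
E = (-5/3, 2/3)

1. C_x = -11  [DB ∥ CA ∩ BA ∥ DC]
2. C_y = -4  [DB ∥ CA ∩ BA ∥ DC]
   → C = (-11, -4)
3. E_x = -5/3  [ED · AC = -8/3 ∩ 2·signedArea(ECA) = 56/3]
4. E_y = 2/3  [ED · AC = -8/3 ∩ 2·signedArea(ECA) = 56/3]
   → E = (-5/3, 2/3)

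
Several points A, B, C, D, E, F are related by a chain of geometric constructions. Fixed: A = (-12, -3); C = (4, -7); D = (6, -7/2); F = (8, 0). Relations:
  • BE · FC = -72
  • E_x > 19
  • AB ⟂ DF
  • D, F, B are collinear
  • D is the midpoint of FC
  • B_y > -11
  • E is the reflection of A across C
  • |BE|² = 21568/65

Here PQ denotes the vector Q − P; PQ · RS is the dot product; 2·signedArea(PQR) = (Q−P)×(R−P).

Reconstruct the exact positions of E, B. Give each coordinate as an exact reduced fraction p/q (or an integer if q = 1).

B = (116/65, -707/65)
E = (20, -11)

1. E_x = 20  [E is the reflection of A across C]
2. E_y = -11  [E is the reflection of A across C]
   → E = (20, -11)
3. B_x = 116/65  [D, F, B are collinear ∩ AB ⟂ DF]
4. B_y = -707/65  [D, F, B are collinear ∩ AB ⟂ DF]
   → B = (116/65, -707/65)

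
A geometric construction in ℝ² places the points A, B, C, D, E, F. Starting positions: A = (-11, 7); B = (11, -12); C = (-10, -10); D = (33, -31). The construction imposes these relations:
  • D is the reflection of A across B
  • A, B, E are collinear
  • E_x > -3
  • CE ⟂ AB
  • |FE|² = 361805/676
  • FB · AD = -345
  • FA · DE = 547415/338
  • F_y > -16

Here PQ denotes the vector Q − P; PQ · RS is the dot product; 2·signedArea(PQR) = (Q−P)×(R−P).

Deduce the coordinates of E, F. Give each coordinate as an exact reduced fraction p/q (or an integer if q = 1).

1. E_x = -341/169  [A, B, E are collinear ∩ CE ⟂ AB]
2. E_y = -128/169  [A, B, E are collinear ∩ CE ⟂ AB]
   → E = (-341/169, -128/169)
3. F_x = 2618/169  [line 5918/169·x + -5111/169·y + -345665/338 = 0 ∩ |FE|² = 361805/676]
4. F_y = -5367/338  [line 5918/169·x + -5111/169·y + -345665/338 = 0 ∩ |FE|² = 361805/676]
   → F = (2618/169, -5367/338)

E = (-341/169, -128/169)
F = (2618/169, -5367/338)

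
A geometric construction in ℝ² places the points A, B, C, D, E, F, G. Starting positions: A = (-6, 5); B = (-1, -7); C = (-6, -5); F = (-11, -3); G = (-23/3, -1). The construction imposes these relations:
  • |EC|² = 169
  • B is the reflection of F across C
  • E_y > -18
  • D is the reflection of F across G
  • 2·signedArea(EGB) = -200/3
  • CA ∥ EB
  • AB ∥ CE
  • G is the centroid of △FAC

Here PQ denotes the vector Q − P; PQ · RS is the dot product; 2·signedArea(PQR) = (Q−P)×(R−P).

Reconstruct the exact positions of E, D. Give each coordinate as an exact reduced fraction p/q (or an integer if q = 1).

D = (-13/3, 1)
E = (-1, -17)

1. E_x = -1  [CA ∥ EB ∩ AB ∥ CE]
2. E_y = -17  [CA ∥ EB ∩ AB ∥ CE]
   → E = (-1, -17)
3. D_x = -13/3  [D is the reflection of F across G]
4. D_y = 1  [D is the reflection of F across G]
   → D = (-13/3, 1)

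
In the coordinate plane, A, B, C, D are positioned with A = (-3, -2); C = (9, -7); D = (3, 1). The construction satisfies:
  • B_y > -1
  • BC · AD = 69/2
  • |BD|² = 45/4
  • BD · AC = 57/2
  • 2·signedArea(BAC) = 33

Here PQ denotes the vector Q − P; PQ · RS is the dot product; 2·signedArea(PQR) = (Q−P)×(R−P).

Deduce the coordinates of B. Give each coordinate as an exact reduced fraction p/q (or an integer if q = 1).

1. B_x = 0  [BC · AD = 69/2 ∩ 2·signedArea(BAC) = 33]
2. B_y = -1/2  [BC · AD = 69/2 ∩ 2·signedArea(BAC) = 33]
   → B = (0, -1/2)

B = (0, -1/2)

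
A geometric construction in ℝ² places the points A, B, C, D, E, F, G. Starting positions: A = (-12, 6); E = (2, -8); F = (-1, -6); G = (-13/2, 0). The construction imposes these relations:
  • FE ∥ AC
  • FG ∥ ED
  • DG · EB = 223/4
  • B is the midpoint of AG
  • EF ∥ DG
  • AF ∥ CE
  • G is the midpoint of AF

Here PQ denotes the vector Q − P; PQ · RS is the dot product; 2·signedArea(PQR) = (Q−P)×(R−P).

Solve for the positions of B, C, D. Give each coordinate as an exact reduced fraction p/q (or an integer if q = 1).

B = (-37/4, 3)
C = (-9, 4)
D = (-7/2, -2)

1. B_x = -37/4  [B is the midpoint of AG]
2. B_y = 3  [B is the midpoint of AG]
   → B = (-37/4, 3)
3. C_x = -9  [AF ∥ CE ∩ FE ∥ AC]
4. C_y = 4  [AF ∥ CE ∩ FE ∥ AC]
   → C = (-9, 4)
5. D_x = -7/2  [EF ∥ DG ∩ FG ∥ ED]
6. D_y = -2  [EF ∥ DG ∩ FG ∥ ED]
   → D = (-7/2, -2)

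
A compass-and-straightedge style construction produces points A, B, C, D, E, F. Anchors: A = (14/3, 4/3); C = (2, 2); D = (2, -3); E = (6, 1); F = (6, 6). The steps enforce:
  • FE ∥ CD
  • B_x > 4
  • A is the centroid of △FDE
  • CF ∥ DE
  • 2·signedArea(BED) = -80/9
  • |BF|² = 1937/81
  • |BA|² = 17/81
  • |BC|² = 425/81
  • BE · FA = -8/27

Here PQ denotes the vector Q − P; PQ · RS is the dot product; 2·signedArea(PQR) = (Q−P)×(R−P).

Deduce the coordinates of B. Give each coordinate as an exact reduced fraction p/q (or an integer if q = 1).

1. B_x = 38/9  [BE · FA = -8/27 ∩ 2·signedArea(BED) = -80/9]
2. B_y = 13/9  [BE · FA = -8/27 ∩ 2·signedArea(BED) = -80/9]
   → B = (38/9, 13/9)

B = (38/9, 13/9)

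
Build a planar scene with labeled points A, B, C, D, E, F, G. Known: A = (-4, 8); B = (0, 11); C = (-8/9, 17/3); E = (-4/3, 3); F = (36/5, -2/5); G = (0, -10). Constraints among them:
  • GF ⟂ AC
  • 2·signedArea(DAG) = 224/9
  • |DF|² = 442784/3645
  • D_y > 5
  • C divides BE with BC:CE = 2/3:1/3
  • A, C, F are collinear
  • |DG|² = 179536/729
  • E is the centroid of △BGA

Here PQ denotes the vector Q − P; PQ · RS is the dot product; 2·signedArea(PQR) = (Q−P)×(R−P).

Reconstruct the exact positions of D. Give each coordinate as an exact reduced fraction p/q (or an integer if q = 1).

D = (-56/27, 50/9)

1. D_x = -56/27  [line 18·x + 4·y + 136/9 = 0 ∩ |DG|² = 179536/729]
2. D_y = 50/9  [line 18·x + 4·y + 136/9 = 0 ∩ |DG|² = 179536/729]
   → D = (-56/27, 50/9)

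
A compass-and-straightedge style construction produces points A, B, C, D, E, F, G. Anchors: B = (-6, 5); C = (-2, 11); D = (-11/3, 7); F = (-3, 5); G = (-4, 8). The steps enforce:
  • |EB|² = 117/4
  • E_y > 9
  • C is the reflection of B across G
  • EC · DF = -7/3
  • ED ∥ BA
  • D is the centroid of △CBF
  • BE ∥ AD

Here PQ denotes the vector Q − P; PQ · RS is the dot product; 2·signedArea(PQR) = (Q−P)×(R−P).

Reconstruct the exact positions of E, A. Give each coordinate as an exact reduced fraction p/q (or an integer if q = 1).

1. E_x = -3  [line -2/3·x + 2·y + -21 = 0 ∩ |EB|² = 117/4]
2. E_y = 19/2  [line -2/3·x + 2·y + -21 = 0 ∩ |EB|² = 117/4]
   → E = (-3, 19/2)
3. A_x = -20/3  [BE ∥ AD ∩ ED ∥ BA]
4. A_y = 5/2  [BE ∥ AD ∩ ED ∥ BA]
   → A = (-20/3, 5/2)

A = (-20/3, 5/2)
E = (-3, 19/2)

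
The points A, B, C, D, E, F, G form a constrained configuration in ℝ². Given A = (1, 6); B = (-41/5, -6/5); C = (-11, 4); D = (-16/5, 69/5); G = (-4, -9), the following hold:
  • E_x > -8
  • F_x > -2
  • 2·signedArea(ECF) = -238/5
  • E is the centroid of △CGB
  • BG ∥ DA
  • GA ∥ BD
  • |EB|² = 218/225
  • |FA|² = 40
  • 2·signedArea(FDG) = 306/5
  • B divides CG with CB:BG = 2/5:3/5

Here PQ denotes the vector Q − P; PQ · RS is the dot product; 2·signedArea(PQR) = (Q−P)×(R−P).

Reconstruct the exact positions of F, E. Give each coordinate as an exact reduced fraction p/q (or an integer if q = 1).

E = (-116/15, -31/15)
F = (-1, 0)

1. E_x = -116/15  [E is the centroid of △CGB]
2. E_y = -31/15  [E is the centroid of △CGB]
   → E = (-116/15, -31/15)
3. F_x = -1  [2·signedArea(FDG) = 306/5 ∩ 2·signedArea(ECF) = -238/5]
4. F_y = 0  [2·signedArea(FDG) = 306/5 ∩ 2·signedArea(ECF) = -238/5]
   → F = (-1, 0)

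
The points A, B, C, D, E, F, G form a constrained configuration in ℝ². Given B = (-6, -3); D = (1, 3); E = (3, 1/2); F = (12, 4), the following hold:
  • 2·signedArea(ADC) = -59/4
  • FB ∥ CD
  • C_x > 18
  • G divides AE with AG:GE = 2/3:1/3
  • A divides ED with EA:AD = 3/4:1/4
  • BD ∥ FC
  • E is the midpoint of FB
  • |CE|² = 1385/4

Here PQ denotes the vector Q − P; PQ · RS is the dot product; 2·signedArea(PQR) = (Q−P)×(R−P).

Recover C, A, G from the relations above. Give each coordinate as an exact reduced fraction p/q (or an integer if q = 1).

A = (3/2, 19/8)
C = (19, 10)
G = (5/2, 9/8)

1. C_x = 19  [FB ∥ CD ∩ BD ∥ FC]
2. C_y = 10  [FB ∥ CD ∩ BD ∥ FC]
   → C = (19, 10)
3. A_x = 3/2  [A divides ED with EA:AD = 3/4:1/4]
4. A_y = 19/8  [A divides ED with EA:AD = 3/4:1/4]
   → A = (3/2, 19/8)
5. G_x = 5/2  [G divides AE with AG:GE = 2/3:1/3]
6. G_y = 9/8  [G divides AE with AG:GE = 2/3:1/3]
   → G = (5/2, 9/8)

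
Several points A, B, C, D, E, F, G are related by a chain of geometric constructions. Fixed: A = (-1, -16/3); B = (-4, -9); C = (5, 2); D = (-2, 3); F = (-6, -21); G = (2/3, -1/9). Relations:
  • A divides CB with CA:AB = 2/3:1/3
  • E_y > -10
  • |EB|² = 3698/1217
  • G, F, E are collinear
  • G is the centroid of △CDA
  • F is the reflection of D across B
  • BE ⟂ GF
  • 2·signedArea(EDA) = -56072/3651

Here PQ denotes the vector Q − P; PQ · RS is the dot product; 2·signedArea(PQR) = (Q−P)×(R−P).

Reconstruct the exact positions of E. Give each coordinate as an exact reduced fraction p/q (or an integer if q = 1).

1. E_x = -2847/1217  [G, F, E are collinear ∩ BE ⟂ GF]
2. E_y = -11598/1217  [G, F, E are collinear ∩ BE ⟂ GF]
   → E = (-2847/1217, -11598/1217)

E = (-2847/1217, -11598/1217)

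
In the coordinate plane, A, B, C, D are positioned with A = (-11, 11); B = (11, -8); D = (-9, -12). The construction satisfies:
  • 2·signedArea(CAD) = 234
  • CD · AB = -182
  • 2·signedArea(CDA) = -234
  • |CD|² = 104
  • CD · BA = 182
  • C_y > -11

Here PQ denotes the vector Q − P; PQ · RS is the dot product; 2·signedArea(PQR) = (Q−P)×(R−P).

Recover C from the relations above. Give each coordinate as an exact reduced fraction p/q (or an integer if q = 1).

1. C_x = 1  [CD · BA = 182 ∩ 2·signedArea(CAD) = 234]
2. C_y = -10  [CD · BA = 182 ∩ 2·signedArea(CAD) = 234]
   → C = (1, -10)

C = (1, -10)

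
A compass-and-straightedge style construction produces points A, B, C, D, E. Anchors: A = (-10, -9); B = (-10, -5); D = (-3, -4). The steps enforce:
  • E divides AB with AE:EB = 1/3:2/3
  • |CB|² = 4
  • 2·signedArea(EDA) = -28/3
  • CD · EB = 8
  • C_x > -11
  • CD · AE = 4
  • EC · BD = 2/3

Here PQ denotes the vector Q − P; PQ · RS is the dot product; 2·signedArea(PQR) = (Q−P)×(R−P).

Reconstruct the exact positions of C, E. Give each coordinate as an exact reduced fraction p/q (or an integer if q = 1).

1. E_x = -10  [E divides AB with AE:EB = 1/3:2/3]
2. E_y = -23/3  [E divides AB with AE:EB = 1/3:2/3]
   → E = (-10, -23/3)
3. C_x = -10  [CD · EB = 8 ∩ EC · BD = 2/3]
4. C_y = -7  [CD · EB = 8 ∩ EC · BD = 2/3]
   → C = (-10, -7)

C = (-10, -7)
E = (-10, -23/3)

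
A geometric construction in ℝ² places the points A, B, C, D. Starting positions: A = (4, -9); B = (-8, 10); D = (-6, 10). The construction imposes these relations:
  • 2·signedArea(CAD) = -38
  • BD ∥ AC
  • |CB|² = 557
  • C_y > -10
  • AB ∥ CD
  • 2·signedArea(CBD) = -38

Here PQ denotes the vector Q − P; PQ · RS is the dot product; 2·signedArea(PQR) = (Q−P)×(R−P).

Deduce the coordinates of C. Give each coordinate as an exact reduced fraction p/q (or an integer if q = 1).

1. C_x = 6  [AB ∥ CD ∩ BD ∥ AC]
2. C_y = -9  [AB ∥ CD ∩ BD ∥ AC]
   → C = (6, -9)

C = (6, -9)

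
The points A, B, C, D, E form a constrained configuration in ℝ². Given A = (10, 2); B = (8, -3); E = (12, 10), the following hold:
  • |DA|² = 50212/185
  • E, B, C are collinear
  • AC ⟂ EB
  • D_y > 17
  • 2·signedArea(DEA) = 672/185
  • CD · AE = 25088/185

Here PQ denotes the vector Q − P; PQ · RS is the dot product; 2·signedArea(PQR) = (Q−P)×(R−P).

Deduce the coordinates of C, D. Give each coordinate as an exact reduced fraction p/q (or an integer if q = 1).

1. C_x = 1772/185  [E, B, C are collinear ∩ AC ⟂ EB]
2. C_y = 394/185  [E, B, C are collinear ∩ AC ⟂ EB]
   → C = (1772/185, 394/185)
3. D_x = 2668/185  [2·signedArea(DEA) = 672/185 ∩ CD · AE = 25088/185]
4. D_y = 3306/185  [2·signedArea(DEA) = 672/185 ∩ CD · AE = 25088/185]
   → D = (2668/185, 3306/185)

C = (1772/185, 394/185)
D = (2668/185, 3306/185)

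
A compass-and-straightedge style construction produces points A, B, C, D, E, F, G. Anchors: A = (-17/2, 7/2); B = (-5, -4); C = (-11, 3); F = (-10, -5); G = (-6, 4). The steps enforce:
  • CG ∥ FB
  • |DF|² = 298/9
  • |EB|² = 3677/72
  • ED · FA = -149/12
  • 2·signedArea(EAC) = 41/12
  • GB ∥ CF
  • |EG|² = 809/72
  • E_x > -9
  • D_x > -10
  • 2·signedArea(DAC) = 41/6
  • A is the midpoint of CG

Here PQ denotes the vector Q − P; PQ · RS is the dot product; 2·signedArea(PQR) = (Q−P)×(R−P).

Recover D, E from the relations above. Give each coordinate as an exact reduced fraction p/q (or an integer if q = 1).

D = (-9, 2/3)
E = (-35/4, 25/12)

1. D_x = -9  [line 1/2·x + -5/2·y + 37/6 = 0 ∩ |DF|² = 298/9]
2. D_y = 2/3  [line 1/2·x + -5/2·y + 37/6 = 0 ∩ |DF|² = 298/9]
   → D = (-9, 2/3)
3. E_x = -35/4  [ED · FA = -149/12 ∩ 2·signedArea(EAC) = 41/12]
4. E_y = 25/12  [ED · FA = -149/12 ∩ 2·signedArea(EAC) = 41/12]
   → E = (-35/4, 25/12)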